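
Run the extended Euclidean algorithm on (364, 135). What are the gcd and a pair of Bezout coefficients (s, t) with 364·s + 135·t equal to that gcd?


Euclidean algorithm on (364, 135) — divide until remainder is 0:
  364 = 2 · 135 + 94
  135 = 1 · 94 + 41
  94 = 2 · 41 + 12
  41 = 3 · 12 + 5
  12 = 2 · 5 + 2
  5 = 2 · 2 + 1
  2 = 2 · 1 + 0
gcd(364, 135) = 1.
Track Bezout coefficients alongside the remainders: start with r₀ = 364 = a·1 + b·0 (s = 1, t = 0) and r₁ = 135 = a·0 + b·1 (s = 0, t = 1); each new remainder r_{k+1} = r_{k-1} − q_k·r_k inherits s_{k+1} = s_{k-1} − q_k·s_k, t_{k+1} = t_{k-1} − q_k·t_k, so r_k = a·s_k + b·t_k at every step:
  q = 2: r = 94, s = 1 − 2·0 = 1, t = 0 − 2·1 = -2  (check: 364·1 + 135·(-2) = 94)
  q = 1: r = 41, s = 0 − 1·1 = -1, t = 1 − 1·(-2) = 3  (check: 364·(-1) + 135·3 = 41)
  q = 2: r = 12, s = 1 − 2·(-1) = 3, t = -2 − 2·3 = -8  (check: 364·3 + 135·(-8) = 12)
  q = 3: r = 5, s = -1 − 3·3 = -10, t = 3 − 3·(-8) = 27  (check: 364·(-10) + 135·27 = 5)
  q = 2: r = 2, s = 3 − 2·(-10) = 23, t = -8 − 2·27 = -62  (check: 364·23 + 135·(-62) = 2)
  q = 2: r = 1, s = -10 − 2·23 = -56, t = 27 − 2·(-62) = 151  (check: 364·(-56) + 135·151 = 1)
The row with r = 1 (the gcd) gives the Bezout coefficients s = -56, t = 151.
Result: 364 · (-56) + 135 · (151) = 1.

gcd(364, 135) = 1; s = -56, t = 151 (check: 364·(-56) + 135·151 = 1).


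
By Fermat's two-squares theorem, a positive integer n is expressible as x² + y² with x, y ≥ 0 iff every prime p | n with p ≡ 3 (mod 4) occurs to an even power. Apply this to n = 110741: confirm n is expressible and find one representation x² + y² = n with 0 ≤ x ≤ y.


Step 1: Factor n = 110741 = 37 · 41 · 73.
Step 2: Check the mod-4 condition on each prime factor: 37 ≡ 1 (mod 4), exponent 1; 41 ≡ 1 (mod 4), exponent 1; 73 ≡ 1 (mod 4), exponent 1.
All primes ≡ 3 (mod 4) appear to even exponent (or don't appear), so by the two-squares theorem n IS expressible as a sum of two squares.
Step 3: Build a representation. Here n = 37 · 41 · 73 is a product of primes ≡ 1 (mod 4). Each prime p ≡ 1 (mod 4) is itself a sum of two squares; find a² by testing p − a² for a perfect square:
  37: 37 − 1² = 36 = 6² ⇒ 37 = 1² + 6².
  41: 41 − 1² = 40, 41 − 2² = 37, 41 − 3² = 32, 41 − 4² = 25 = 5² ⇒ 41 = 4² + 5².
  73: 73 − 1² = 72, 73 − 2² = 69, 73 − 3² = 64 = 8² ⇒ 73 = 3² + 8².
  Combine using the Brahmagupta–Fibonacci identity (a² + b²)(c² + d²) = (ac − bd)² + (ad + bc)² = (ac + bd)² + (ad − bc)²:
  37 · 41 = 1517: from (1² + 6²)(4² + 5²), take (1·4 − 6·5, 1·5 + 6·4) = (4 − 30, 5 + 24) = (-26, 29); dropping signs (only squares matter) gives (26, 29); check 26² + 29² = 676 + 841 = 1517 ✓.
  1517 · 73 = 110741: from (26² + 29²)(3² + 8²), take (26·3 − 29·8, 26·8 + 29·3) = (78 − 232, 208 + 87) = (-154, 295); dropping signs (only squares matter) gives (154, 295); check 154² + 295² = 23716 + 87025 = 110741 ✓.
Step 4: Order so x ≤ y and verify: 154² + 295² = 23716 + 87025 = 110741 = n. ✓

n = 110741 = 154² + 295² (one valid representation with x ≤ y).


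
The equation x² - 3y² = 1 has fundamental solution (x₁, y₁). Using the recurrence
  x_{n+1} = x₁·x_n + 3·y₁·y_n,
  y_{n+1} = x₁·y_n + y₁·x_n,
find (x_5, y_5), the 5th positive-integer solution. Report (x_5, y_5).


Step 1: Find the fundamental solution (x₁, y₁) of x² - 3y² = 1.
  Expand √3 as a continued fraction. a₀ = ⌊√3⌋ = 1; iterate m_{k+1} = d_k·a_k − m_k, d_{k+1} = (3 − m_{k+1}²)/d_k, a_{k+1} = ⌊(a₀ + m_{k+1})/d_{k+1}⌋ (starting m₀ = 0, d₀ = 1), with convergents p_k = a_k·p_{k-1} + p_{k-2}, q_k = a_k·q_{k-1} + q_{k-2} (p₋₁ = 1, q₋₁ = 0):
  k = 0: a₀ = 1; p₀/q₀ = 1/1; p₀² − 3·q₀² = 1 − 3 = -2.
  k = 1: m = 1, d = 2, a = ⌊(1 + 1)/2⌋ = 1; p/q = (1·1 + 1)/(1·1 + 0) = 2/1; p² − 3·q² = 4 − 3 = 1.
  The first convergent with p² − 3·q² = 1 gives the fundamental solution (x₁, y₁) = (2, 1).
Step 2: Apply the recurrence (x_{n+1}, y_{n+1}) = (x₁x_n + 3y₁y_n, x₁y_n + y₁x_n) repeatedly.
  From (x_1, y_1) = (2, 1): x_2 = 2·2 + 3·1·1 = 7; y_2 = 2·1 + 1·2 = 4.
  From (x_2, y_2) = (7, 4): x_3 = 2·7 + 3·1·4 = 26; y_3 = 2·4 + 1·7 = 15.
  From (x_3, y_3) = (26, 15): x_4 = 2·26 + 3·1·15 = 97; y_4 = 2·15 + 1·26 = 56.
  From (x_4, y_4) = (97, 56): x_5 = 2·97 + 3·1·56 = 362; y_5 = 2·56 + 1·97 = 209.
Step 3: Verify x_5² - 3·y_5² = 131044 - 131043 = 1 (should be 1). ✓

(x_1, y_1) = (2, 1); (x_5, y_5) = (362, 209).


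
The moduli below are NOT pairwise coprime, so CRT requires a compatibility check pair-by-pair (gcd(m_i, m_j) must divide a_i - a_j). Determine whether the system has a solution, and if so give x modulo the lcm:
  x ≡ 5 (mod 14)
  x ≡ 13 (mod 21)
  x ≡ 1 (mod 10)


Moduli 14, 21, 10 are not pairwise coprime, so CRT works modulo lcm(m_i) when all pairwise compatibility conditions hold.
Pairwise compatibility: gcd(m_i, m_j) must divide a_i - a_j for every pair.
Merge one congruence at a time:
  Start: x ≡ 5 (mod 14).
  Combine with x ≡ 13 (mod 21): gcd(14, 21) = 7, and 13 - 5 = 8 is NOT divisible by 7.
    ⇒ system is inconsistent (no integer solution).

No solution (the system is inconsistent).


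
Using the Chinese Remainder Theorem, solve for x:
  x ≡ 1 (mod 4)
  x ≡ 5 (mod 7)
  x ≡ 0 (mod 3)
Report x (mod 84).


Moduli 4, 7, 3 are pairwise coprime; by CRT there is a unique solution modulo M = 4 · 7 · 3 = 84.
Solve pairwise, accumulating the modulus:
  Start with x ≡ 1 (mod 4).
  Combine with x ≡ 5 (mod 7): since gcd(4, 7) = 1, we get a unique residue mod 28.
    Write x = 1 + 4·t and substitute into x ≡ 5 (mod 7): 4·t ≡ 5 − 1 = 4 (mod 7).
    The inverse of 4 mod 7 is 2 (since 4·2 = 8 = 1·7 + 1), so t ≡ 2·4 = 8 ≡ 1 (mod 7).
    Then x = 1 + 4·1 = 5, valid modulo lcm(4, 7) = 28: x ≡ 5 (mod 28).
  Combine with x ≡ 0 (mod 3): since gcd(28, 3) = 1, we get a unique residue mod 84.
    Write x = 5 + 28·t and substitute into x ≡ 0 (mod 3): 28·t ≡ 0 − 5 = -5 (mod 3).
    Reduce coefficients mod 3: 1·t ≡ 1 (mod 3).
    So t ≡ 1 (mod 3).
    Then x = 5 + 28·1 = 33, valid modulo lcm(28, 3) = 84: x ≡ 33 (mod 84).
Verify: 33 mod 4 = 1 ✓, 33 mod 7 = 5 ✓, 33 mod 3 = 0 ✓.

x ≡ 33 (mod 84).


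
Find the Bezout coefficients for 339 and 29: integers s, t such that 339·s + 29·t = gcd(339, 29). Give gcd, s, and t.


Euclidean algorithm on (339, 29) — divide until remainder is 0:
  339 = 11 · 29 + 20
  29 = 1 · 20 + 9
  20 = 2 · 9 + 2
  9 = 4 · 2 + 1
  2 = 2 · 1 + 0
gcd(339, 29) = 1.
Track Bezout coefficients alongside the remainders: start with r₀ = 339 = a·1 + b·0 (s = 1, t = 0) and r₁ = 29 = a·0 + b·1 (s = 0, t = 1); each new remainder r_{k+1} = r_{k-1} − q_k·r_k inherits s_{k+1} = s_{k-1} − q_k·s_k, t_{k+1} = t_{k-1} − q_k·t_k, so r_k = a·s_k + b·t_k at every step:
  q = 11: r = 20, s = 1 − 11·0 = 1, t = 0 − 11·1 = -11  (check: 339·1 + 29·(-11) = 20)
  q = 1: r = 9, s = 0 − 1·1 = -1, t = 1 − 1·(-11) = 12  (check: 339·(-1) + 29·12 = 9)
  q = 2: r = 2, s = 1 − 2·(-1) = 3, t = -11 − 2·12 = -35  (check: 339·3 + 29·(-35) = 2)
  q = 4: r = 1, s = -1 − 4·3 = -13, t = 12 − 4·(-35) = 152  (check: 339·(-13) + 29·152 = 1)
The row with r = 1 (the gcd) gives the Bezout coefficients s = -13, t = 152.
Result: 339 · (-13) + 29 · (152) = 1.

gcd(339, 29) = 1; s = -13, t = 152 (check: 339·(-13) + 29·152 = 1).


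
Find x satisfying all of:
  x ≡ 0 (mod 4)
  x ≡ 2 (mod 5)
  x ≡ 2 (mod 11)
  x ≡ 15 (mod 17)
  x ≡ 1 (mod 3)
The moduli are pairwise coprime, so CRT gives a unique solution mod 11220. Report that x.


Product of moduli M = 4 · 5 · 11 · 17 · 3 = 11220.
Merge one congruence at a time:
  Start: x ≡ 0 (mod 4).
  Combine with x ≡ 2 (mod 5); new modulus lcm = 20.
    Write x = 0 + 4·t and substitute into x ≡ 2 (mod 5): 4·t ≡ 2 − 0 = 2 (mod 5).
    The inverse of 4 mod 5 is 4 (since 4·4 = 16 = 3·5 + 1), so t ≡ 4·2 = 8 ≡ 3 (mod 5).
    Then x = 0 + 4·3 = 12, valid modulo lcm(4, 5) = 20: x ≡ 12 (mod 20).
  Combine with x ≡ 2 (mod 11); new modulus lcm = 220.
    Write x = 12 + 20·t and substitute into x ≡ 2 (mod 11): 20·t ≡ 2 − 12 = -10 (mod 11).
    Reduce coefficients mod 11: 9·t ≡ 1 (mod 11).
    The inverse of 9 mod 11 is 5 (since 9·5 = 45 = 4·11 + 1), so t ≡ 5·1 = 5 ≡ 5 (mod 11).
    Then x = 12 + 20·5 = 112, valid modulo lcm(20, 11) = 220: x ≡ 112 (mod 220).
  Combine with x ≡ 15 (mod 17); new modulus lcm = 3740.
    Write x = 112 + 220·t and substitute into x ≡ 15 (mod 17): 220·t ≡ 15 − 112 = -97 (mod 17).
    Reduce coefficients mod 17: 16·t ≡ 5 (mod 17).
    The inverse of 16 mod 17 is 16 (since 16·16 = 256 = 15·17 + 1), so t ≡ 16·5 = 80 ≡ 12 (mod 17).
    Then x = 112 + 220·12 = 2752, valid modulo lcm(220, 17) = 3740: x ≡ 2752 (mod 3740).
  Combine with x ≡ 1 (mod 3); new modulus lcm = 11220.
    Write x = 2752 + 3740·t and substitute into x ≡ 1 (mod 3): 3740·t ≡ 1 − 2752 = -2751 (mod 3).
    Reduce coefficients mod 3: 2·t ≡ 0 (mod 3).
    The inverse of 2 mod 3 is 2 (since 2·2 = 4 = 1·3 + 1), so t ≡ 2·0 = 0 ≡ 0 (mod 3).
    Then x = 2752 + 3740·0 = 2752, valid modulo lcm(3740, 3) = 11220: x ≡ 2752 (mod 11220).
Verify against each original: 2752 mod 4 = 0, 2752 mod 5 = 2, 2752 mod 11 = 2, 2752 mod 17 = 15, 2752 mod 3 = 1.

x ≡ 2752 (mod 11220).


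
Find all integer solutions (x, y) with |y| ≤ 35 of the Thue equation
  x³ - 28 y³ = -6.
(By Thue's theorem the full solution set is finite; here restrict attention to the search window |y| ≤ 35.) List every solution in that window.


The equation is x³ - 28y³ = -6. For fixed y, x³ = 28·y³ − 6, so a solution requires the RHS to be a perfect cube.
Strategy: iterate y from -35 to 35, compute RHS = 28·y³ − 6, and check whether it is a (positive or negative) perfect cube.
Check small values of y:
  y = 0: RHS = -6 is not a perfect cube.
  y = 1: RHS = 22 is not a perfect cube.
  y = -1: RHS = -34 is not a perfect cube.
  y = 2: RHS = 218 is not a perfect cube.
  y = -2: RHS = -230 is not a perfect cube.
  y = 3: RHS = 750 is not a perfect cube.
  y = -3: RHS = -762 is not a perfect cube.
Continuing the search up to |y| = 35 finds no solutions either.
No (x, y) in the scanned range satisfies the equation.

No integer solutions with |y| ≤ 35.


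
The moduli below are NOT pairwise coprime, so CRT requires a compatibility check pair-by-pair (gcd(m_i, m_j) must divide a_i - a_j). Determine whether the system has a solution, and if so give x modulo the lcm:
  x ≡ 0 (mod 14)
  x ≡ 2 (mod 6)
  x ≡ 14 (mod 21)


Moduli 14, 6, 21 are not pairwise coprime, so CRT works modulo lcm(m_i) when all pairwise compatibility conditions hold.
Pairwise compatibility: gcd(m_i, m_j) must divide a_i - a_j for every pair.
Merge one congruence at a time:
  Start: x ≡ 0 (mod 14).
  Combine with x ≡ 2 (mod 6): gcd(14, 6) = 2; 2 - 0 = 2, which IS divisible by 2, so compatible.
    Write x = 0 + 14·t and substitute into x ≡ 2 (mod 6): 14·t ≡ 2 − 0 = 2 (mod 6).
    Divide the congruence (and modulus) by g = 2: 7·t ≡ 1 (mod 3).
    Reduce coefficients mod 3: 1·t ≡ 1 (mod 3).
    So t ≡ 1 (mod 3).
    Then x = 0 + 14·1 = 14, valid modulo lcm(14, 6) = 42: x ≡ 14 (mod 42).
  Combine with x ≡ 14 (mod 21): gcd(42, 21) = 21; 14 - 14 = 0, which IS divisible by 21, so compatible.
    Write x = 14 + 42·t and substitute into x ≡ 14 (mod 21): 42·t ≡ 14 − 14 = 0 (mod 21).
    Divide the congruence (and modulus) by g = 21: 2·t ≡ 0 (mod 1).
    Modulo 1 every t works; take t = 0.
    Then x = 14 + 42·0 = 14, valid modulo lcm(42, 21) = 42: x ≡ 14 (mod 42).
Verify: 14 mod 14 = 0, 14 mod 6 = 2, 14 mod 21 = 14.

x ≡ 14 (mod 42).


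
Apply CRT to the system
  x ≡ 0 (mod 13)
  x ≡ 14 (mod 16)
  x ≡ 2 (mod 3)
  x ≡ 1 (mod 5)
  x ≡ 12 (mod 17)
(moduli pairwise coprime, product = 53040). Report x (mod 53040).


Product of moduli M = 13 · 16 · 3 · 5 · 17 = 53040.
Merge one congruence at a time:
  Start: x ≡ 0 (mod 13).
  Combine with x ≡ 14 (mod 16); new modulus lcm = 208.
    Write x = 0 + 13·t and substitute into x ≡ 14 (mod 16): 13·t ≡ 14 − 0 = 14 (mod 16).
    The inverse of 13 mod 16 is 5 (since 13·5 = 65 = 4·16 + 1), so t ≡ 5·14 = 70 ≡ 6 (mod 16).
    Then x = 0 + 13·6 = 78, valid modulo lcm(13, 16) = 208: x ≡ 78 (mod 208).
  Combine with x ≡ 2 (mod 3); new modulus lcm = 624.
    Write x = 78 + 208·t and substitute into x ≡ 2 (mod 3): 208·t ≡ 2 − 78 = -76 (mod 3).
    Reduce coefficients mod 3: 1·t ≡ 2 (mod 3).
    So t ≡ 2 (mod 3).
    Then x = 78 + 208·2 = 494, valid modulo lcm(208, 3) = 624: x ≡ 494 (mod 624).
  Combine with x ≡ 1 (mod 5); new modulus lcm = 3120.
    Write x = 494 + 624·t and substitute into x ≡ 1 (mod 5): 624·t ≡ 1 − 494 = -493 (mod 5).
    Reduce coefficients mod 5: 4·t ≡ 2 (mod 5).
    The inverse of 4 mod 5 is 4 (since 4·4 = 16 = 3·5 + 1), so t ≡ 4·2 = 8 ≡ 3 (mod 5).
    Then x = 494 + 624·3 = 2366, valid modulo lcm(624, 5) = 3120: x ≡ 2366 (mod 3120).
  Combine with x ≡ 12 (mod 17); new modulus lcm = 53040.
    Write x = 2366 + 3120·t and substitute into x ≡ 12 (mod 17): 3120·t ≡ 12 − 2366 = -2354 (mod 17).
    Reduce coefficients mod 17: 9·t ≡ 9 (mod 17).
    The inverse of 9 mod 17 is 2 (since 9·2 = 18 = 1·17 + 1), so t ≡ 2·9 = 18 ≡ 1 (mod 17).
    Then x = 2366 + 3120·1 = 5486, valid modulo lcm(3120, 17) = 53040: x ≡ 5486 (mod 53040).
Verify against each original: 5486 mod 13 = 0, 5486 mod 16 = 14, 5486 mod 3 = 2, 5486 mod 5 = 1, 5486 mod 17 = 12.

x ≡ 5486 (mod 53040).


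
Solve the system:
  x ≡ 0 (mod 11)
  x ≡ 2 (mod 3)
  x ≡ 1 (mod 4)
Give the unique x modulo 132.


Moduli 11, 3, 4 are pairwise coprime; by CRT there is a unique solution modulo M = 11 · 3 · 4 = 132.
Solve pairwise, accumulating the modulus:
  Start with x ≡ 0 (mod 11).
  Combine with x ≡ 2 (mod 3): since gcd(11, 3) = 1, we get a unique residue mod 33.
    Write x = 0 + 11·t and substitute into x ≡ 2 (mod 3): 11·t ≡ 2 − 0 = 2 (mod 3).
    Reduce coefficients mod 3: 2·t ≡ 2 (mod 3).
    The inverse of 2 mod 3 is 2 (since 2·2 = 4 = 1·3 + 1), so t ≡ 2·2 = 4 ≡ 1 (mod 3).
    Then x = 0 + 11·1 = 11, valid modulo lcm(11, 3) = 33: x ≡ 11 (mod 33).
  Combine with x ≡ 1 (mod 4): since gcd(33, 4) = 1, we get a unique residue mod 132.
    Write x = 11 + 33·t and substitute into x ≡ 1 (mod 4): 33·t ≡ 1 − 11 = -10 (mod 4).
    Reduce coefficients mod 4: 1·t ≡ 2 (mod 4).
    So t ≡ 2 (mod 4).
    Then x = 11 + 33·2 = 77, valid modulo lcm(33, 4) = 132: x ≡ 77 (mod 132).
Verify: 77 mod 11 = 0 ✓, 77 mod 3 = 2 ✓, 77 mod 4 = 1 ✓.

x ≡ 77 (mod 132).


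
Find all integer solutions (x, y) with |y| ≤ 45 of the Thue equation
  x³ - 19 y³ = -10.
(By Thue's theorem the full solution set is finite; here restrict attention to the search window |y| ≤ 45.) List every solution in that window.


The equation is x³ - 19y³ = -10. For fixed y, x³ = 19·y³ − 10, so a solution requires the RHS to be a perfect cube.
Strategy: iterate y from -45 to 45, compute RHS = 19·y³ − 10, and check whether it is a (positive or negative) perfect cube.
Check small values of y:
  y = 0: RHS = -10 is not a perfect cube.
  y = 1: RHS = 9 is not a perfect cube.
  y = -1: RHS = -29 is not a perfect cube.
  y = 2: RHS = 142 is not a perfect cube.
  y = -2: RHS = -162 is not a perfect cube.
  y = 3: RHS = 503 is not a perfect cube.
  y = -3: RHS = -523 is not a perfect cube.
Continuing the search up to |y| = 45 finds no solutions either.
No (x, y) in the scanned range satisfies the equation.

No integer solutions with |y| ≤ 45.


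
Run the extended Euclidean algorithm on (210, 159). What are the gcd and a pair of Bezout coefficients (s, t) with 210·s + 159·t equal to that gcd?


Euclidean algorithm on (210, 159) — divide until remainder is 0:
  210 = 1 · 159 + 51
  159 = 3 · 51 + 6
  51 = 8 · 6 + 3
  6 = 2 · 3 + 0
gcd(210, 159) = 3.
Track Bezout coefficients alongside the remainders: start with r₀ = 210 = a·1 + b·0 (s = 1, t = 0) and r₁ = 159 = a·0 + b·1 (s = 0, t = 1); each new remainder r_{k+1} = r_{k-1} − q_k·r_k inherits s_{k+1} = s_{k-1} − q_k·s_k, t_{k+1} = t_{k-1} − q_k·t_k, so r_k = a·s_k + b·t_k at every step:
  q = 1: r = 51, s = 1 − 1·0 = 1, t = 0 − 1·1 = -1  (check: 210·1 + 159·(-1) = 51)
  q = 3: r = 6, s = 0 − 3·1 = -3, t = 1 − 3·(-1) = 4  (check: 210·(-3) + 159·4 = 6)
  q = 8: r = 3, s = 1 − 8·(-3) = 25, t = -1 − 8·4 = -33  (check: 210·25 + 159·(-33) = 3)
The row with r = 3 (the gcd) gives the Bezout coefficients s = 25, t = -33.
Result: 210 · (25) + 159 · (-33) = 3.

gcd(210, 159) = 3; s = 25, t = -33 (check: 210·25 + 159·(-33) = 3).


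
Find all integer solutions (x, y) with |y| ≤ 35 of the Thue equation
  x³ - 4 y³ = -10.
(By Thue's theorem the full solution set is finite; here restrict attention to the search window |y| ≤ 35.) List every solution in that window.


The equation is x³ - 4y³ = -10. For fixed y, x³ = 4·y³ − 10, so a solution requires the RHS to be a perfect cube.
Strategy: iterate y from -35 to 35, compute RHS = 4·y³ − 10, and check whether it is a (positive or negative) perfect cube.
Check small values of y:
  y = 0: RHS = -10 is not a perfect cube.
  y = 1: RHS = -6 is not a perfect cube.
  y = -1: RHS = -14 is not a perfect cube.
  y = 2: RHS = 22 is not a perfect cube.
  y = -2: RHS = -42 is not a perfect cube.
  y = 3: RHS = 98 is not a perfect cube.
  y = -3: RHS = -118 is not a perfect cube.
Continuing the search up to |y| = 35 finds no solutions either.
No (x, y) in the scanned range satisfies the equation.

No integer solutions with |y| ≤ 35.


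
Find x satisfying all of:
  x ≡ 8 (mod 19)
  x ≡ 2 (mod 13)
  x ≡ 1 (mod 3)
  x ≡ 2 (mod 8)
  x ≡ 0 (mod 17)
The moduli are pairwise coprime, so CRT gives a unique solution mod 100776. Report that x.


Product of moduli M = 19 · 13 · 3 · 8 · 17 = 100776.
Merge one congruence at a time:
  Start: x ≡ 8 (mod 19).
  Combine with x ≡ 2 (mod 13); new modulus lcm = 247.
    Write x = 8 + 19·t and substitute into x ≡ 2 (mod 13): 19·t ≡ 2 − 8 = -6 (mod 13).
    Reduce coefficients mod 13: 6·t ≡ 7 (mod 13).
    The inverse of 6 mod 13 is 11 (since 6·11 = 66 = 5·13 + 1), so t ≡ 11·7 = 77 ≡ 12 (mod 13).
    Then x = 8 + 19·12 = 236, valid modulo lcm(19, 13) = 247: x ≡ 236 (mod 247).
  Combine with x ≡ 1 (mod 3); new modulus lcm = 741.
    Write x = 236 + 247·t and substitute into x ≡ 1 (mod 3): 247·t ≡ 1 − 236 = -235 (mod 3).
    Reduce coefficients mod 3: 1·t ≡ 2 (mod 3).
    So t ≡ 2 (mod 3).
    Then x = 236 + 247·2 = 730, valid modulo lcm(247, 3) = 741: x ≡ 730 (mod 741).
  Combine with x ≡ 2 (mod 8); new modulus lcm = 5928.
    Write x = 730 + 741·t and substitute into x ≡ 2 (mod 8): 741·t ≡ 2 − 730 = -728 (mod 8).
    Reduce coefficients mod 8: 5·t ≡ 0 (mod 8).
    The inverse of 5 mod 8 is 5 (since 5·5 = 25 = 3·8 + 1), so t ≡ 5·0 = 0 ≡ 0 (mod 8).
    Then x = 730 + 741·0 = 730, valid modulo lcm(741, 8) = 5928: x ≡ 730 (mod 5928).
  Combine with x ≡ 0 (mod 17); new modulus lcm = 100776.
    Write x = 730 + 5928·t and substitute into x ≡ 0 (mod 17): 5928·t ≡ 0 − 730 = -730 (mod 17).
    Reduce coefficients mod 17: 12·t ≡ 1 (mod 17).
    The inverse of 12 mod 17 is 10 (since 12·10 = 120 = 7·17 + 1), so t ≡ 10·1 = 10 ≡ 10 (mod 17).
    Then x = 730 + 5928·10 = 60010, valid modulo lcm(5928, 17) = 100776: x ≡ 60010 (mod 100776).
Verify against each original: 60010 mod 19 = 8, 60010 mod 13 = 2, 60010 mod 3 = 1, 60010 mod 8 = 2, 60010 mod 17 = 0.

x ≡ 60010 (mod 100776).


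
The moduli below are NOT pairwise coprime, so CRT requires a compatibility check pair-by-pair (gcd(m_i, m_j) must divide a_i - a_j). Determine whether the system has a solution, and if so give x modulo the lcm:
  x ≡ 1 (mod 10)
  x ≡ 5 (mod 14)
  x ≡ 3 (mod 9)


Moduli 10, 14, 9 are not pairwise coprime, so CRT works modulo lcm(m_i) when all pairwise compatibility conditions hold.
Pairwise compatibility: gcd(m_i, m_j) must divide a_i - a_j for every pair.
Merge one congruence at a time:
  Start: x ≡ 1 (mod 10).
  Combine with x ≡ 5 (mod 14): gcd(10, 14) = 2; 5 - 1 = 4, which IS divisible by 2, so compatible.
    Write x = 1 + 10·t and substitute into x ≡ 5 (mod 14): 10·t ≡ 5 − 1 = 4 (mod 14).
    Divide the congruence (and modulus) by g = 2: 5·t ≡ 2 (mod 7).
    The inverse of 5 mod 7 is 3 (since 5·3 = 15 = 2·7 + 1), so t ≡ 3·2 = 6 ≡ 6 (mod 7).
    Then x = 1 + 10·6 = 61, valid modulo lcm(10, 14) = 70: x ≡ 61 (mod 70).
  Combine with x ≡ 3 (mod 9): gcd(70, 9) = 1; 3 - 61 = -58, which IS divisible by 1, so compatible.
    Write x = 61 + 70·t and substitute into x ≡ 3 (mod 9): 70·t ≡ 3 − 61 = -58 (mod 9).
    Reduce coefficients mod 9: 7·t ≡ 5 (mod 9).
    The inverse of 7 mod 9 is 4 (since 7·4 = 28 = 3·9 + 1), so t ≡ 4·5 = 20 ≡ 2 (mod 9).
    Then x = 61 + 70·2 = 201, valid modulo lcm(70, 9) = 630: x ≡ 201 (mod 630).
Verify: 201 mod 10 = 1, 201 mod 14 = 5, 201 mod 9 = 3.

x ≡ 201 (mod 630).


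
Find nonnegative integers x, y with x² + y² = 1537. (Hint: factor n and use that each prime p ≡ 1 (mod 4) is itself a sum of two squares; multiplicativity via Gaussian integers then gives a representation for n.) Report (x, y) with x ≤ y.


Step 1: Factor n = 1537 = 29 · 53.
Step 2: Check the mod-4 condition on each prime factor: 29 ≡ 1 (mod 4), exponent 1; 53 ≡ 1 (mod 4), exponent 1.
All primes ≡ 3 (mod 4) appear to even exponent (or don't appear), so by the two-squares theorem n IS expressible as a sum of two squares.
Step 3: Build a representation. Here n = 29 · 53 is a product of primes ≡ 1 (mod 4). Each prime p ≡ 1 (mod 4) is itself a sum of two squares; find a² by testing p − a² for a perfect square:
  29: 29 − 1² = 28, 29 − 2² = 25 = 5² ⇒ 29 = 2² + 5².
  53: 53 − 1² = 52, 53 − 2² = 49 = 7² ⇒ 53 = 2² + 7².
  Combine using the Brahmagupta–Fibonacci identity (a² + b²)(c² + d²) = (ac − bd)² + (ad + bc)² = (ac + bd)² + (ad − bc)²:
  29 · 53 = 1537: from (2² + 5²)(2² + 7²), take (2·2 − 5·7, 2·7 + 5·2) = (4 − 35, 14 + 10) = (-31, 24); dropping signs (only squares matter) gives (31, 24); check 31² + 24² = 961 + 576 = 1537 ✓.
Step 4: Order so x ≤ y and verify: 24² + 31² = 576 + 961 = 1537 = n. ✓

n = 1537 = 24² + 31² (one valid representation with x ≤ y).


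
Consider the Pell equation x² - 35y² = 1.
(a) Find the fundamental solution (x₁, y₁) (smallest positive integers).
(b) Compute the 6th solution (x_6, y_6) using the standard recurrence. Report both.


Step 1: Find the fundamental solution (x₁, y₁) of x² - 35y² = 1.
  Expand √35 as a continued fraction. a₀ = ⌊√35⌋ = 5; iterate m_{k+1} = d_k·a_k − m_k, d_{k+1} = (35 − m_{k+1}²)/d_k, a_{k+1} = ⌊(a₀ + m_{k+1})/d_{k+1}⌋ (starting m₀ = 0, d₀ = 1), with convergents p_k = a_k·p_{k-1} + p_{k-2}, q_k = a_k·q_{k-1} + q_{k-2} (p₋₁ = 1, q₋₁ = 0):
  k = 0: a₀ = 5; p₀/q₀ = 5/1; p₀² − 35·q₀² = 25 − 35 = -10.
  k = 1: m = 5, d = 10, a = ⌊(5 + 5)/10⌋ = 1; p/q = (1·5 + 1)/(1·1 + 0) = 6/1; p² − 35·q² = 36 − 35 = 1.
  The first convergent with p² − 35·q² = 1 gives the fundamental solution (x₁, y₁) = (6, 1).
Step 2: Apply the recurrence (x_{n+1}, y_{n+1}) = (x₁x_n + 35y₁y_n, x₁y_n + y₁x_n) repeatedly.
  From (x_1, y_1) = (6, 1): x_2 = 6·6 + 35·1·1 = 71; y_2 = 6·1 + 1·6 = 12.
  From (x_2, y_2) = (71, 12): x_3 = 6·71 + 35·1·12 = 846; y_3 = 6·12 + 1·71 = 143.
  From (x_3, y_3) = (846, 143): x_4 = 6·846 + 35·1·143 = 10081; y_4 = 6·143 + 1·846 = 1704.
  From (x_4, y_4) = (10081, 1704): x_5 = 6·10081 + 35·1·1704 = 120126; y_5 = 6·1704 + 1·10081 = 20305.
  From (x_5, y_5) = (120126, 20305): x_6 = 6·120126 + 35·1·20305 = 1431431; y_6 = 6·20305 + 1·120126 = 241956.
Step 3: Verify x_6² - 35·y_6² = 2048994707761 - 2048994707760 = 1 (should be 1). ✓

(x_1, y_1) = (6, 1); (x_6, y_6) = (1431431, 241956).


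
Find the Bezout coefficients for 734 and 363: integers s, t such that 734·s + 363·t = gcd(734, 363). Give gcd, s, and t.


Euclidean algorithm on (734, 363) — divide until remainder is 0:
  734 = 2 · 363 + 8
  363 = 45 · 8 + 3
  8 = 2 · 3 + 2
  3 = 1 · 2 + 1
  2 = 2 · 1 + 0
gcd(734, 363) = 1.
Track Bezout coefficients alongside the remainders: start with r₀ = 734 = a·1 + b·0 (s = 1, t = 0) and r₁ = 363 = a·0 + b·1 (s = 0, t = 1); each new remainder r_{k+1} = r_{k-1} − q_k·r_k inherits s_{k+1} = s_{k-1} − q_k·s_k, t_{k+1} = t_{k-1} − q_k·t_k, so r_k = a·s_k + b·t_k at every step:
  q = 2: r = 8, s = 1 − 2·0 = 1, t = 0 − 2·1 = -2  (check: 734·1 + 363·(-2) = 8)
  q = 45: r = 3, s = 0 − 45·1 = -45, t = 1 − 45·(-2) = 91  (check: 734·(-45) + 363·91 = 3)
  q = 2: r = 2, s = 1 − 2·(-45) = 91, t = -2 − 2·91 = -184  (check: 734·91 + 363·(-184) = 2)
  q = 1: r = 1, s = -45 − 1·91 = -136, t = 91 − 1·(-184) = 275  (check: 734·(-136) + 363·275 = 1)
The row with r = 1 (the gcd) gives the Bezout coefficients s = -136, t = 275.
Result: 734 · (-136) + 363 · (275) = 1.

gcd(734, 363) = 1; s = -136, t = 275 (check: 734·(-136) + 363·275 = 1).


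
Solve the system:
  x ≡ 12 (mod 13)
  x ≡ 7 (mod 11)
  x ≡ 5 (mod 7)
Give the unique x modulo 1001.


Moduli 13, 11, 7 are pairwise coprime; by CRT there is a unique solution modulo M = 13 · 11 · 7 = 1001.
Solve pairwise, accumulating the modulus:
  Start with x ≡ 12 (mod 13).
  Combine with x ≡ 7 (mod 11): since gcd(13, 11) = 1, we get a unique residue mod 143.
    Write x = 12 + 13·t and substitute into x ≡ 7 (mod 11): 13·t ≡ 7 − 12 = -5 (mod 11).
    Reduce coefficients mod 11: 2·t ≡ 6 (mod 11).
    The inverse of 2 mod 11 is 6 (since 2·6 = 12 = 1·11 + 1), so t ≡ 6·6 = 36 ≡ 3 (mod 11).
    Then x = 12 + 13·3 = 51, valid modulo lcm(13, 11) = 143: x ≡ 51 (mod 143).
  Combine with x ≡ 5 (mod 7): since gcd(143, 7) = 1, we get a unique residue mod 1001.
    Write x = 51 + 143·t and substitute into x ≡ 5 (mod 7): 143·t ≡ 5 − 51 = -46 (mod 7).
    Reduce coefficients mod 7: 3·t ≡ 3 (mod 7).
    The inverse of 3 mod 7 is 5 (since 3·5 = 15 = 2·7 + 1), so t ≡ 5·3 = 15 ≡ 1 (mod 7).
    Then x = 51 + 143·1 = 194, valid modulo lcm(143, 7) = 1001: x ≡ 194 (mod 1001).
Verify: 194 mod 13 = 12 ✓, 194 mod 11 = 7 ✓, 194 mod 7 = 5 ✓.

x ≡ 194 (mod 1001).


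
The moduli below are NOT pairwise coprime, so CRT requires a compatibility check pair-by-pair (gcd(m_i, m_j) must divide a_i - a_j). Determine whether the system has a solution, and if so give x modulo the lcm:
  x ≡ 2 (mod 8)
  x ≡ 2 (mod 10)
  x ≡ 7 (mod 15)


Moduli 8, 10, 15 are not pairwise coprime, so CRT works modulo lcm(m_i) when all pairwise compatibility conditions hold.
Pairwise compatibility: gcd(m_i, m_j) must divide a_i - a_j for every pair.
Merge one congruence at a time:
  Start: x ≡ 2 (mod 8).
  Combine with x ≡ 2 (mod 10): gcd(8, 10) = 2; 2 - 2 = 0, which IS divisible by 2, so compatible.
    Write x = 2 + 8·t and substitute into x ≡ 2 (mod 10): 8·t ≡ 2 − 2 = 0 (mod 10).
    Divide the congruence (and modulus) by g = 2: 4·t ≡ 0 (mod 5).
    The inverse of 4 mod 5 is 4 (since 4·4 = 16 = 3·5 + 1), so t ≡ 4·0 = 0 ≡ 0 (mod 5).
    Then x = 2 + 8·0 = 2, valid modulo lcm(8, 10) = 40: x ≡ 2 (mod 40).
  Combine with x ≡ 7 (mod 15): gcd(40, 15) = 5; 7 - 2 = 5, which IS divisible by 5, so compatible.
    Write x = 2 + 40·t and substitute into x ≡ 7 (mod 15): 40·t ≡ 7 − 2 = 5 (mod 15).
    Divide the congruence (and modulus) by g = 5: 8·t ≡ 1 (mod 3).
    Reduce coefficients mod 3: 2·t ≡ 1 (mod 3).
    The inverse of 2 mod 3 is 2 (since 2·2 = 4 = 1·3 + 1), so t ≡ 2·1 = 2 ≡ 2 (mod 3).
    Then x = 2 + 40·2 = 82, valid modulo lcm(40, 15) = 120: x ≡ 82 (mod 120).
Verify: 82 mod 8 = 2, 82 mod 10 = 2, 82 mod 15 = 7.

x ≡ 82 (mod 120).


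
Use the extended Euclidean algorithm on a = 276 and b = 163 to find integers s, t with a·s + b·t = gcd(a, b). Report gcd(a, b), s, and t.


Euclidean algorithm on (276, 163) — divide until remainder is 0:
  276 = 1 · 163 + 113
  163 = 1 · 113 + 50
  113 = 2 · 50 + 13
  50 = 3 · 13 + 11
  13 = 1 · 11 + 2
  11 = 5 · 2 + 1
  2 = 2 · 1 + 0
gcd(276, 163) = 1.
Track Bezout coefficients alongside the remainders: start with r₀ = 276 = a·1 + b·0 (s = 1, t = 0) and r₁ = 163 = a·0 + b·1 (s = 0, t = 1); each new remainder r_{k+1} = r_{k-1} − q_k·r_k inherits s_{k+1} = s_{k-1} − q_k·s_k, t_{k+1} = t_{k-1} − q_k·t_k, so r_k = a·s_k + b·t_k at every step:
  q = 1: r = 113, s = 1 − 1·0 = 1, t = 0 − 1·1 = -1  (check: 276·1 + 163·(-1) = 113)
  q = 1: r = 50, s = 0 − 1·1 = -1, t = 1 − 1·(-1) = 2  (check: 276·(-1) + 163·2 = 50)
  q = 2: r = 13, s = 1 − 2·(-1) = 3, t = -1 − 2·2 = -5  (check: 276·3 + 163·(-5) = 13)
  q = 3: r = 11, s = -1 − 3·3 = -10, t = 2 − 3·(-5) = 17  (check: 276·(-10) + 163·17 = 11)
  q = 1: r = 2, s = 3 − 1·(-10) = 13, t = -5 − 1·17 = -22  (check: 276·13 + 163·(-22) = 2)
  q = 5: r = 1, s = -10 − 5·13 = -75, t = 17 − 5·(-22) = 127  (check: 276·(-75) + 163·127 = 1)
The row with r = 1 (the gcd) gives the Bezout coefficients s = -75, t = 127.
Result: 276 · (-75) + 163 · (127) = 1.

gcd(276, 163) = 1; s = -75, t = 127 (check: 276·(-75) + 163·127 = 1).


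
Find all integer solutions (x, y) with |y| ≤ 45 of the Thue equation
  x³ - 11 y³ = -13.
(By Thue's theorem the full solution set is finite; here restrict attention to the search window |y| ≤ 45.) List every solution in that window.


The equation is x³ - 11y³ = -13. For fixed y, x³ = 11·y³ − 13, so a solution requires the RHS to be a perfect cube.
Strategy: iterate y from -45 to 45, compute RHS = 11·y³ − 13, and check whether it is a (positive or negative) perfect cube.
Check small values of y:
  y = 0: RHS = -13 is not a perfect cube.
  y = 1: RHS = -2 is not a perfect cube.
  y = -1: RHS = -24 is not a perfect cube.
  y = 2: RHS = 75 is not a perfect cube.
  y = -2: RHS = -101 is not a perfect cube.
  y = 3: RHS = 284 is not a perfect cube.
  y = -3: RHS = -310 is not a perfect cube.
Continuing the search up to |y| = 45 finds no solutions either.
No (x, y) in the scanned range satisfies the equation.

No integer solutions with |y| ≤ 45.


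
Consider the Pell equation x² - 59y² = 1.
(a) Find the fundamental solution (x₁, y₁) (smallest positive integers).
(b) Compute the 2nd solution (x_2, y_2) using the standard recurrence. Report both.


Step 1: Find the fundamental solution (x₁, y₁) of x² - 59y² = 1.
  Expand √59 as a continued fraction. a₀ = ⌊√59⌋ = 7; iterate m_{k+1} = d_k·a_k − m_k, d_{k+1} = (59 − m_{k+1}²)/d_k, a_{k+1} = ⌊(a₀ + m_{k+1})/d_{k+1}⌋ (starting m₀ = 0, d₀ = 1), with convergents p_k = a_k·p_{k-1} + p_{k-2}, q_k = a_k·q_{k-1} + q_{k-2} (p₋₁ = 1, q₋₁ = 0):
  k = 0: a₀ = 7; p₀/q₀ = 7/1; p₀² − 59·q₀² = 49 − 59 = -10.
  k = 1: m = 7, d = 10, a = ⌊(7 + 7)/10⌋ = 1; p/q = (1·7 + 1)/(1·1 + 0) = 8/1; p² − 59·q² = 64 − 59 = 5.
  k = 2: m = 3, d = 5, a = ⌊(7 + 3)/5⌋ = 2; p/q = (2·8 + 7)/(2·1 + 1) = 23/3; p² − 59·q² = 529 − 531 = -2.
  k = 3: m = 7, d = 2, a = ⌊(7 + 7)/2⌋ = 7; p/q = (7·23 + 8)/(7·3 + 1) = 169/22; p² − 59·q² = 28561 − 28556 = 5.
  k = 4: m = 7, d = 5, a = ⌊(7 + 7)/5⌋ = 2; p/q = (2·169 + 23)/(2·22 + 3) = 361/47; p² − 59·q² = 130321 − 130331 = -10.
  k = 5: m = 3, d = 10, a = ⌊(7 + 3)/10⌋ = 1; p/q = (1·361 + 169)/(1·47 + 22) = 530/69; p² − 59·q² = 280900 − 280899 = 1.
  The first convergent with p² − 59·q² = 1 gives the fundamental solution (x₁, y₁) = (530, 69).
Step 2: Apply the recurrence (x_{n+1}, y_{n+1}) = (x₁x_n + 59y₁y_n, x₁y_n + y₁x_n) repeatedly.
  From (x_1, y_1) = (530, 69): x_2 = 530·530 + 59·69·69 = 561799; y_2 = 530·69 + 69·530 = 73140.
Step 3: Verify x_2² - 59·y_2² = 315618116401 - 315618116400 = 1 (should be 1). ✓

(x_1, y_1) = (530, 69); (x_2, y_2) = (561799, 73140).


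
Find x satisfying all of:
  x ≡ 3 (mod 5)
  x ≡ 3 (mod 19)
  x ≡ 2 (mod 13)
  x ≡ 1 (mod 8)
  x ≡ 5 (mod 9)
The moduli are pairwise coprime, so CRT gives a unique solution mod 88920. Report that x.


Product of moduli M = 5 · 19 · 13 · 8 · 9 = 88920.
Merge one congruence at a time:
  Start: x ≡ 3 (mod 5).
  Combine with x ≡ 3 (mod 19); new modulus lcm = 95.
    Write x = 3 + 5·t and substitute into x ≡ 3 (mod 19): 5·t ≡ 3 − 3 = 0 (mod 19).
    The inverse of 5 mod 19 is 4 (since 5·4 = 20 = 1·19 + 1), so t ≡ 4·0 = 0 ≡ 0 (mod 19).
    Then x = 3 + 5·0 = 3, valid modulo lcm(5, 19) = 95: x ≡ 3 (mod 95).
  Combine with x ≡ 2 (mod 13); new modulus lcm = 1235.
    Write x = 3 + 95·t and substitute into x ≡ 2 (mod 13): 95·t ≡ 2 − 3 = -1 (mod 13).
    Reduce coefficients mod 13: 4·t ≡ 12 (mod 13).
    The inverse of 4 mod 13 is 10 (since 4·10 = 40 = 3·13 + 1), so t ≡ 10·12 = 120 ≡ 3 (mod 13).
    Then x = 3 + 95·3 = 288, valid modulo lcm(95, 13) = 1235: x ≡ 288 (mod 1235).
  Combine with x ≡ 1 (mod 8); new modulus lcm = 9880.
    Write x = 288 + 1235·t and substitute into x ≡ 1 (mod 8): 1235·t ≡ 1 − 288 = -287 (mod 8).
    Reduce coefficients mod 8: 3·t ≡ 1 (mod 8).
    The inverse of 3 mod 8 is 3 (since 3·3 = 9 = 1·8 + 1), so t ≡ 3·1 = 3 ≡ 3 (mod 8).
    Then x = 288 + 1235·3 = 3993, valid modulo lcm(1235, 8) = 9880: x ≡ 3993 (mod 9880).
  Combine with x ≡ 5 (mod 9); new modulus lcm = 88920.
    Write x = 3993 + 9880·t and substitute into x ≡ 5 (mod 9): 9880·t ≡ 5 − 3993 = -3988 (mod 9).
    Reduce coefficients mod 9: 7·t ≡ 8 (mod 9).
    The inverse of 7 mod 9 is 4 (since 7·4 = 28 = 3·9 + 1), so t ≡ 4·8 = 32 ≡ 5 (mod 9).
    Then x = 3993 + 9880·5 = 53393, valid modulo lcm(9880, 9) = 88920: x ≡ 53393 (mod 88920).
Verify against each original: 53393 mod 5 = 3, 53393 mod 19 = 3, 53393 mod 13 = 2, 53393 mod 8 = 1, 53393 mod 9 = 5.

x ≡ 53393 (mod 88920).


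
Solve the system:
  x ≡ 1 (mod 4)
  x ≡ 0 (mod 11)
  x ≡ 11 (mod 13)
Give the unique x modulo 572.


Moduli 4, 11, 13 are pairwise coprime; by CRT there is a unique solution modulo M = 4 · 11 · 13 = 572.
Solve pairwise, accumulating the modulus:
  Start with x ≡ 1 (mod 4).
  Combine with x ≡ 0 (mod 11): since gcd(4, 11) = 1, we get a unique residue mod 44.
    Write x = 1 + 4·t and substitute into x ≡ 0 (mod 11): 4·t ≡ 0 − 1 = -1 (mod 11).
    Reduce coefficients mod 11: 4·t ≡ 10 (mod 11).
    The inverse of 4 mod 11 is 3 (since 4·3 = 12 = 1·11 + 1), so t ≡ 3·10 = 30 ≡ 8 (mod 11).
    Then x = 1 + 4·8 = 33, valid modulo lcm(4, 11) = 44: x ≡ 33 (mod 44).
  Combine with x ≡ 11 (mod 13): since gcd(44, 13) = 1, we get a unique residue mod 572.
    Write x = 33 + 44·t and substitute into x ≡ 11 (mod 13): 44·t ≡ 11 − 33 = -22 (mod 13).
    Reduce coefficients mod 13: 5·t ≡ 4 (mod 13).
    The inverse of 5 mod 13 is 8 (since 5·8 = 40 = 3·13 + 1), so t ≡ 8·4 = 32 ≡ 6 (mod 13).
    Then x = 33 + 44·6 = 297, valid modulo lcm(44, 13) = 572: x ≡ 297 (mod 572).
Verify: 297 mod 4 = 1 ✓, 297 mod 11 = 0 ✓, 297 mod 13 = 11 ✓.

x ≡ 297 (mod 572).


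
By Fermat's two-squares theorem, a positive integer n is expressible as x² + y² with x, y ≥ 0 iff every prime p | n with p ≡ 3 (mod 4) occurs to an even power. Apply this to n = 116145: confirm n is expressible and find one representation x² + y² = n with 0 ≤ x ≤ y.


Step 1: Factor n = 116145 = 3^2 · 5 · 29 · 89.
Step 2: Check the mod-4 condition on each prime factor: 3 ≡ 3 (mod 4), exponent 2 (must be even); 5 ≡ 1 (mod 4), exponent 1; 29 ≡ 1 (mod 4), exponent 1; 89 ≡ 1 (mod 4), exponent 1.
All primes ≡ 3 (mod 4) appear to even exponent (or don't appear), so by the two-squares theorem n IS expressible as a sum of two squares.
Step 3: Build a representation. Group n = k² · m with k = 3 and m = 5 · 29 · 89 = 12905 (a product of primes ≡ 1 (mod 4)); a representation of m scales to one of n via (k·x)² + (k·y)² = k²(x² + y²). Each prime p ≡ 1 (mod 4) is itself a sum of two squares; find a² by testing p − a² for a perfect square:
  5: 5 − 1² = 4 = 2² ⇒ 5 = 1² + 2².
  29: 29 − 1² = 28, 29 − 2² = 25 = 5² ⇒ 29 = 2² + 5².
  89: 89 − 1² = 88, 89 − 2² = 85, 89 − 3² = 80, 89 − 4² = 73, 89 − 5² = 64 = 8² ⇒ 89 = 5² + 8².
  Combine using the Brahmagupta–Fibonacci identity (a² + b²)(c² + d²) = (ac − bd)² + (ad + bc)² = (ac + bd)² + (ad − bc)²:
  5 · 29 = 145: from (1² + 2²)(2² + 5²), take (1·2 − 2·5, 1·5 + 2·2) = (2 − 10, 5 + 4) = (-8, 9); dropping signs (only squares matter) gives (8, 9); check 8² + 9² = 64 + 81 = 145 ✓.
  145 · 89 = 12905: from (8² + 9²)(5² + 8²), take (8·5 − 9·8, 8·8 + 9·5) = (40 − 72, 64 + 45) = (-32, 109); dropping signs (only squares matter) gives (32, 109); check 32² + 109² = 1024 + 11881 = 12905 ✓.
  Scale by k = 3: (3·32, 3·109) = (96, 327).
Step 4: Order so x ≤ y and verify: 96² + 327² = 9216 + 106929 = 116145 = n. ✓

n = 116145 = 96² + 327² (one valid representation with x ≤ y).


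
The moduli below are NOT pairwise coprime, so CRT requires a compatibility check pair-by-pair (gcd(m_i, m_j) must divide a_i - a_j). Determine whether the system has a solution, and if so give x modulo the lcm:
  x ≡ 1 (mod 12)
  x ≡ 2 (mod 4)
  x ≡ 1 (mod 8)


Moduli 12, 4, 8 are not pairwise coprime, so CRT works modulo lcm(m_i) when all pairwise compatibility conditions hold.
Pairwise compatibility: gcd(m_i, m_j) must divide a_i - a_j for every pair.
Merge one congruence at a time:
  Start: x ≡ 1 (mod 12).
  Combine with x ≡ 2 (mod 4): gcd(12, 4) = 4, and 2 - 1 = 1 is NOT divisible by 4.
    ⇒ system is inconsistent (no integer solution).

No solution (the system is inconsistent).


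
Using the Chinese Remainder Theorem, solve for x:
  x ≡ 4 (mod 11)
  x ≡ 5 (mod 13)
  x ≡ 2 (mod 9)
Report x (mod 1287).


Moduli 11, 13, 9 are pairwise coprime; by CRT there is a unique solution modulo M = 11 · 13 · 9 = 1287.
Solve pairwise, accumulating the modulus:
  Start with x ≡ 4 (mod 11).
  Combine with x ≡ 5 (mod 13): since gcd(11, 13) = 1, we get a unique residue mod 143.
    Write x = 4 + 11·t and substitute into x ≡ 5 (mod 13): 11·t ≡ 5 − 4 = 1 (mod 13).
    The inverse of 11 mod 13 is 6 (since 11·6 = 66 = 5·13 + 1), so t ≡ 6·1 = 6 ≡ 6 (mod 13).
    Then x = 4 + 11·6 = 70, valid modulo lcm(11, 13) = 143: x ≡ 70 (mod 143).
  Combine with x ≡ 2 (mod 9): since gcd(143, 9) = 1, we get a unique residue mod 1287.
    Write x = 70 + 143·t and substitute into x ≡ 2 (mod 9): 143·t ≡ 2 − 70 = -68 (mod 9).
    Reduce coefficients mod 9: 8·t ≡ 4 (mod 9).
    The inverse of 8 mod 9 is 8 (since 8·8 = 64 = 7·9 + 1), so t ≡ 8·4 = 32 ≡ 5 (mod 9).
    Then x = 70 + 143·5 = 785, valid modulo lcm(143, 9) = 1287: x ≡ 785 (mod 1287).
Verify: 785 mod 11 = 4 ✓, 785 mod 13 = 5 ✓, 785 mod 9 = 2 ✓.

x ≡ 785 (mod 1287).


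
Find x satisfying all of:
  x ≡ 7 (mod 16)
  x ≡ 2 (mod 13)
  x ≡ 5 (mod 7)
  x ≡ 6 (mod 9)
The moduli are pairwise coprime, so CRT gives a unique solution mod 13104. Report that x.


Product of moduli M = 16 · 13 · 7 · 9 = 13104.
Merge one congruence at a time:
  Start: x ≡ 7 (mod 16).
  Combine with x ≡ 2 (mod 13); new modulus lcm = 208.
    Write x = 7 + 16·t and substitute into x ≡ 2 (mod 13): 16·t ≡ 2 − 7 = -5 (mod 13).
    Reduce coefficients mod 13: 3·t ≡ 8 (mod 13).
    The inverse of 3 mod 13 is 9 (since 3·9 = 27 = 2·13 + 1), so t ≡ 9·8 = 72 ≡ 7 (mod 13).
    Then x = 7 + 16·7 = 119, valid modulo lcm(16, 13) = 208: x ≡ 119 (mod 208).
  Combine with x ≡ 5 (mod 7); new modulus lcm = 1456.
    Write x = 119 + 208·t and substitute into x ≡ 5 (mod 7): 208·t ≡ 5 − 119 = -114 (mod 7).
    Reduce coefficients mod 7: 5·t ≡ 5 (mod 7).
    The inverse of 5 mod 7 is 3 (since 5·3 = 15 = 2·7 + 1), so t ≡ 3·5 = 15 ≡ 1 (mod 7).
    Then x = 119 + 208·1 = 327, valid modulo lcm(208, 7) = 1456: x ≡ 327 (mod 1456).
  Combine with x ≡ 6 (mod 9); new modulus lcm = 13104.
    Write x = 327 + 1456·t and substitute into x ≡ 6 (mod 9): 1456·t ≡ 6 − 327 = -321 (mod 9).
    Reduce coefficients mod 9: 7·t ≡ 3 (mod 9).
    The inverse of 7 mod 9 is 4 (since 7·4 = 28 = 3·9 + 1), so t ≡ 4·3 = 12 ≡ 3 (mod 9).
    Then x = 327 + 1456·3 = 4695, valid modulo lcm(1456, 9) = 13104: x ≡ 4695 (mod 13104).
Verify against each original: 4695 mod 16 = 7, 4695 mod 13 = 2, 4695 mod 7 = 5, 4695 mod 9 = 6.

x ≡ 4695 (mod 13104).
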